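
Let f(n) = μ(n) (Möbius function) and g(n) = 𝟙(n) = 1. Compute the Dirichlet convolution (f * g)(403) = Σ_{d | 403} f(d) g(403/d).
(μ * 𝟙)(403) = 0

Divisors of 403: [1, 13, 31, 403]. For each d | 403:
  d = 1: μ(1) · 𝟙(403/1) = 1 · 1 = 1
  d = 13: μ(13) · 𝟙(403/13) = -1 · 1 = -1
  d = 31: μ(31) · 𝟙(403/31) = -1 · 1 = -1
  d = 403: μ(403) · 𝟙(403/403) = 1 · 1 = 1
Summing: (μ * 𝟙)(403) = 1 + -1 + -1 + 1 = 0.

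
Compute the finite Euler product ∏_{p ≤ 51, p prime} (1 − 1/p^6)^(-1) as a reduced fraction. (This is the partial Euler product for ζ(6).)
∏ = 739922824862544451640166694180680765476614483998462834502498139791315/727309058868145310276350820375862045292293308126790710400267935809536

The primes p ≤ 51 are [2, 3, 5, 7, 11, 13, 17, 19, 23, 29, 31, 37, 41, 43, 47]. For each prime, (1 − 1/p^6)^(-1) = p^6 / (p^6 − 1). The product is (1 − 1/2^6)^(-1), (1 − 1/3^6)^(-1), (1 − 1/5^6)^(-1), (1 − 1/7^6)^(-1), (1 − 1/11^6)^(-1), (1 − 1/13^6)^(-1), (1 − 1/17^6)^(-1), (1 − 1/19^6)^(-1), (1 − 1/23^6)^(-1), (1 − 1/29^6)^(-1), (1 − 1/31^6)^(-1), (1 − 1/37^6)^(-1), (1 − 1/41^6)^(-1), (1 − 1/43^6)^(-1), (1 − 1/47^6)^(-1) = ∏ p^6 / (p^6 − 1) = 739922824862544451640166694180680765476614483998462834502498139791315/727309058868145310276350820375862045292293308126790710400267935809536.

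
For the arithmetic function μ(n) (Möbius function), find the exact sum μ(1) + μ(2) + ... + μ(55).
Σ_{n ≤ 55} μ(n) = -2

Compute μ(n) for each 1 ≤ n ≤ 55: μ(1) = 1, μ(2) = -1, μ(3) = -1, μ(4) = 0, μ(5) = -1, μ(6) = 1, μ(7) = -1, μ(8) = 0, μ(9) = 0, μ(10) = 1, μ(11) = -1, μ(12) = 0, μ(13) = -1, μ(14) = 1, μ(15) = 1, μ(16) = 0, μ(17) = -1, μ(18) = 0, μ(19) = -1, μ(20) = 0, μ(21) = 1, μ(22) = 1, μ(23) = -1, μ(24) = 0, μ(25) = 0, μ(26) = 1, μ(27) = 0, μ(28) = 0, μ(29) = -1, μ(30) = -1, μ(31) = -1, μ(32) = 0, μ(33) = 1, μ(34) = 1, μ(35) = 1, μ(36) = 0, μ(37) = -1, μ(38) = 1, μ(39) = 1, μ(40) = 0, μ(41) = -1, μ(42) = -1, μ(43) = -1, μ(44) = 0, μ(45) = 0, μ(46) = 1, μ(47) = -1, μ(48) = 0, μ(49) = 0, μ(50) = 0, μ(51) = 1, μ(52) = 0, μ(53) = -1, μ(54) = 0, μ(55) = 1. Summing all 55 values: -2. (Mertens function M(x) = Σ_{n ≤ x} μ(n); on average M(x) should be small (PNT ⟺ M(x) = o(x)).)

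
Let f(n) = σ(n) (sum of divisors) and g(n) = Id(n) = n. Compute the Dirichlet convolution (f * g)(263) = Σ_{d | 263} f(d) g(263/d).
(σ * Id)(263) = 527

Divisors of 263: [1, 263]. For each d | 263:
  d = 1: σ(1) · Id(263/1) = 1 · 263 = 263
  d = 263: σ(263) · Id(263/263) = 264 · 1 = 264
Summing: (σ * Id)(263) = 263 + 264 = 527.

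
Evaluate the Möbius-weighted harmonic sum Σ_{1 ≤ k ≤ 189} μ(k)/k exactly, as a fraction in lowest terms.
Σ μ(k)/k = -27041902300620416603296223594221152327628829604011718275600551594065857/5397346292805549782720214077673687806275517530364350655459511599582614290

Values of μ(k) for 1 ≤ k ≤ 189: μ(1) = 1, μ(2) = -1, μ(3) = -1, μ(5) = -1, μ(6) = 1, μ(7) = -1, μ(10) = 1, μ(11) = -1, μ(13) = -1, μ(14) = 1, μ(15) = 1, μ(17) = -1, μ(19) = -1, μ(21) = 1, μ(22) = 1, μ(23) = -1, μ(26) = 1, μ(29) = -1, μ(30) = -1, μ(31) = -1, μ(33) = 1, μ(34) = 1, μ(35) = 1, μ(37) = -1, μ(38) = 1, μ(39) = 1, μ(41) = -1, μ(42) = -1, μ(43) = -1, μ(46) = 1, μ(47) = -1, μ(51) = 1, μ(53) = -1, μ(55) = 1, μ(57) = 1, μ(58) = 1, μ(59) = -1, μ(61) = -1, μ(62) = 1, μ(65) = 1, μ(66) = -1, μ(67) = -1, μ(69) = 1, μ(70) = -1, μ(71) = -1, μ(73) = -1, μ(74) = 1, μ(77) = 1, μ(78) = -1, μ(79) = -1, μ(82) = 1, μ(83) = -1, μ(85) = 1, μ(86) = 1, μ(87) = 1, μ(89) = -1, μ(91) = 1, μ(93) = 1, μ(94) = 1, μ(95) = 1, μ(97) = -1, μ(101) = -1, μ(102) = -1, μ(103) = -1, μ(105) = -1, μ(106) = 1, μ(107) = -1, μ(109) = -1, μ(110) = -1, μ(111) = 1, μ(113) = -1, μ(114) = -1, μ(115) = 1, μ(118) = 1, μ(119) = 1, μ(122) = 1, μ(123) = 1, μ(127) = -1, μ(129) = 1, μ(130) = -1, μ(131) = -1, μ(133) = 1, μ(134) = 1, μ(137) = -1, μ(138) = -1, μ(139) = -1, μ(141) = 1, μ(142) = 1, μ(143) = 1, μ(145) = 1, μ(146) = 1, μ(149) = -1, μ(151) = -1, μ(154) = -1, μ(155) = 1, μ(157) = -1, μ(158) = 1, μ(159) = 1, μ(161) = 1, μ(163) = -1, μ(165) = -1, μ(166) = 1, μ(167) = -1, μ(170) = -1, μ(173) = -1, μ(174) = -1, μ(177) = 1, μ(178) = 1, μ(179) = -1, μ(181) = -1, μ(182) = -1, μ(183) = 1, μ(185) = 1, μ(186) = -1, μ(187) = 1, with μ = 0 on non-squarefree integers. Summing μ(k)/k for k where μ(k) ≠ 0 gives -27041902300620416603296223594221152327628829604011718275600551594065857/5397346292805549782720214077673687806275517530364350655459511599582614290 ≈ -0.0050. (PNT ⟺ this sum → 0 as n → ∞.)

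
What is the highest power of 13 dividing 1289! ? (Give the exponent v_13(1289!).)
v_13(1289!) = 106

Legendre's formula: v_p(n!) = Σ_{k ≥ 1} ⌊n / p^k⌋. For p = 13, n = 1289, the terms are:
  ⌊1289/13^1⌋ = ⌊1289/13⌋ = 99
  ⌊1289/13^2⌋ = ⌊1289/169⌋ = 7
(the next term ⌊1289/13^3⌋ = 0, terminating the sum). Summing: v_13(1289!) = 99 + 7 = 106.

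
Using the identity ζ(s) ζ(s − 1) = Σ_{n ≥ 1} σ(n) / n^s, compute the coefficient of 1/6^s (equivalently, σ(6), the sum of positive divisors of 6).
σ(6) = 12

In the product (Σ m^0/m^s)(Σ k / k^s) = Σ (Σ_{d | n} d) / n^s, the coefficient of 1/n^s is σ(n) = Σ_{d | n} d. For n = 6, divisors are [1, 2, 3, 6]; summing: σ(6) = 12.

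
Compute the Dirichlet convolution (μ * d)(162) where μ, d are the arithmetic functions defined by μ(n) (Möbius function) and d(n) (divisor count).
(μ * d)(162) = 1

Divisors of 162: [1, 2, 3, 6, 9, 18, 27, 54, 81, 162]. For each d | 162:
  d = 1: μ(1) · d(162/1) = 1 · 10 = 10
  d = 2: μ(2) · d(162/2) = -1 · 5 = -5
  d = 3: μ(3) · d(162/3) = -1 · 8 = -8
  d = 6: μ(6) · d(162/6) = 1 · 4 = 4
  d = 9: μ(9) · d(162/9) = 0 · 6 = 0
  d = 18: μ(18) · d(162/18) = 0 · 3 = 0
  d = 27: μ(27) · d(162/27) = 0 · 4 = 0
  d = 54: μ(54) · d(162/54) = 0 · 2 = 0
  d = 81: μ(81) · d(162/81) = 0 · 2 = 0
  d = 162: μ(162) · d(162/162) = 0 · 1 = 0
Summing: (μ * d)(162) = 10 + -5 + -8 + 4 + 0 + 0 + 0 + 0 + 0 + 0 = 1.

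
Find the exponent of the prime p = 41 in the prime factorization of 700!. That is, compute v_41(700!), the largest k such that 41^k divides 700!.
v_41(700!) = 17

Legendre's formula: v_p(n!) = Σ_{k ≥ 1} ⌊n / p^k⌋. For p = 41, n = 700, the terms are:
  ⌊700/41^1⌋ = ⌊700/41⌋ = 17
(the next term ⌊700/41^2⌋ = 0, terminating the sum). Summing: v_41(700!) = 17 = 17.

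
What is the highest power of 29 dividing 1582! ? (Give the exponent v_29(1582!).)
v_29(1582!) = 55

Legendre's formula: v_p(n!) = Σ_{k ≥ 1} ⌊n / p^k⌋. For p = 29, n = 1582, the terms are:
  ⌊1582/29^1⌋ = ⌊1582/29⌋ = 54
  ⌊1582/29^2⌋ = ⌊1582/841⌋ = 1
(the next term ⌊1582/29^3⌋ = 0, terminating the sum). Summing: v_29(1582!) = 54 + 1 = 55.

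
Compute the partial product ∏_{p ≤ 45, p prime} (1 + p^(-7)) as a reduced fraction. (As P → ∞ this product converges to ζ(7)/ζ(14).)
∏ = 520809220089538061022644224225580227698833285987386472597926245148089867161153104280287356125184/516528479137134655019209847872578550121603875954111837055841148542846145248143400719531810009375

The primes p ≤ 45 are [2, 3, 5, 7, 11, 13, 17, 19, 23, 29, 31, 37, 41, 43]. For each, (1 + 1/p^7) = (p^7 + 1)/p^7. Multiplying these fractions over p ∈ [2, 3, 5, 7, 11, 13, 17, 19, 23, 29, 31, 37, 41, 43] gives 520809220089538061022644224225580227698833285987386472597926245148089867161153104280287356125184/516528479137134655019209847872578550121603875954111837055841148542846145248143400719531810009375. (In the limit P → ∞ this tends to ζ(7)/ζ(14).)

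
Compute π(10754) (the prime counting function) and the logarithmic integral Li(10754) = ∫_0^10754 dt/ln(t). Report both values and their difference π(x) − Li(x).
π(10754) = 1311;  Li(10754) ≈ 1327.68;  π(x) − Li(x) ≈ -16.68.

Direct count of primes ≤ 10754 gives π(10754) = 1311. Numerical evaluation of the logarithmic integral gives Li(10754) ≈ 1327.68. The difference π(x) − Li(x) ≈ -16.68 is typically negative for small/moderate x (Li(x) overestimates), though Littlewood's theorem shows this sign changes infinitely often.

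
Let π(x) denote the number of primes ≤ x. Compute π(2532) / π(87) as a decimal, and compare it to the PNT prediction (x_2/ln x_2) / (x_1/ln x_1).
π(2532)/π(87) = 370/23 ≈ 16.0870;  PNT prediction ≈ 16.5851.

π(87) = 23 and π(2532) = 370, so π(2532)/π(87) ≈ 16.0870. The PNT-predicted ratio is (2532/ln(2532)) / (87/ln(87)) ≈ 16.5851. The two agree to within a few percent, as expected.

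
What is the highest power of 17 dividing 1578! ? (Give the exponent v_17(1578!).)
v_17(1578!) = 97

Legendre's formula: v_p(n!) = Σ_{k ≥ 1} ⌊n / p^k⌋. For p = 17, n = 1578, the terms are:
  ⌊1578/17^1⌋ = ⌊1578/17⌋ = 92
  ⌊1578/17^2⌋ = ⌊1578/289⌋ = 5
(the next term ⌊1578/17^3⌋ = 0, terminating the sum). Summing: v_17(1578!) = 92 + 5 = 97.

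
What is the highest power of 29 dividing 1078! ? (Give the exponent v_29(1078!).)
v_29(1078!) = 38

Legendre's formula: v_p(n!) = Σ_{k ≥ 1} ⌊n / p^k⌋. For p = 29, n = 1078, the terms are:
  ⌊1078/29^1⌋ = ⌊1078/29⌋ = 37
  ⌊1078/29^2⌋ = ⌊1078/841⌋ = 1
(the next term ⌊1078/29^3⌋ = 0, terminating the sum). Summing: v_29(1078!) = 37 + 1 = 38.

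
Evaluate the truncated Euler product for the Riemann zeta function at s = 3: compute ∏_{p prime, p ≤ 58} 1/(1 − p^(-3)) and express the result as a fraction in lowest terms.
∏ = 16238292364256237331040396846411171054751/13509219810297755163480275884866445246464

The primes p ≤ 58 are [2, 3, 5, 7, 11, 13, 17, 19, 23, 29, 31, 37, 41, 43, 47, 53]. For each prime, (1 − 1/p^3)^(-1) = p^3 / (p^3 − 1). The product is (1 − 1/2^3)^(-1), (1 − 1/3^3)^(-1), (1 − 1/5^3)^(-1), (1 − 1/7^3)^(-1), (1 − 1/11^3)^(-1), (1 − 1/13^3)^(-1), (1 − 1/17^3)^(-1), (1 − 1/19^3)^(-1), (1 − 1/23^3)^(-1), (1 − 1/29^3)^(-1), (1 − 1/31^3)^(-1), (1 − 1/37^3)^(-1), (1 − 1/41^3)^(-1), (1 − 1/43^3)^(-1), (1 − 1/47^3)^(-1), (1 − 1/53^3)^(-1) = ∏ p^3 / (p^3 − 1) = 16238292364256237331040396846411171054751/13509219810297755163480275884866445246464.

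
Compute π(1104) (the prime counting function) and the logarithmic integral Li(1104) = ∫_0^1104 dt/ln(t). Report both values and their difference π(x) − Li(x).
π(1104) = 185;  Li(1104) ≈ 192.56;  π(x) − Li(x) ≈ -7.56.

Direct count of primes ≤ 1104 gives π(1104) = 185. Numerical evaluation of the logarithmic integral gives Li(1104) ≈ 192.56. The difference π(x) − Li(x) ≈ -7.56 is typically negative for small/moderate x (Li(x) overestimates), though Littlewood's theorem shows this sign changes infinitely often.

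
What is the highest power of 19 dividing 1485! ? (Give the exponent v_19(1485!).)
v_19(1485!) = 82

Legendre's formula: v_p(n!) = Σ_{k ≥ 1} ⌊n / p^k⌋. For p = 19, n = 1485, the terms are:
  ⌊1485/19^1⌋ = ⌊1485/19⌋ = 78
  ⌊1485/19^2⌋ = ⌊1485/361⌋ = 4
(the next term ⌊1485/19^3⌋ = 0, terminating the sum). Summing: v_19(1485!) = 78 + 4 = 82.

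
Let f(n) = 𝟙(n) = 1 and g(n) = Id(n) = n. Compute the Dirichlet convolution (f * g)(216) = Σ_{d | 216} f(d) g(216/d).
(𝟙 * Id)(216) = 600

Divisors of 216: [1, 2, 3, 4, 6, 8, 9, 12, 18, 24, 27, 36, 54, 72, 108, 216]. For each d | 216:
  d = 1: 𝟙(1) · Id(216/1) = 1 · 216 = 216
  d = 2: 𝟙(2) · Id(216/2) = 1 · 108 = 108
  d = 3: 𝟙(3) · Id(216/3) = 1 · 72 = 72
  d = 4: 𝟙(4) · Id(216/4) = 1 · 54 = 54
  d = 6: 𝟙(6) · Id(216/6) = 1 · 36 = 36
  d = 8: 𝟙(8) · Id(216/8) = 1 · 27 = 27
  d = 9: 𝟙(9) · Id(216/9) = 1 · 24 = 24
  d = 12: 𝟙(12) · Id(216/12) = 1 · 18 = 18
  d = 18: 𝟙(18) · Id(216/18) = 1 · 12 = 12
  d = 24: 𝟙(24) · Id(216/24) = 1 · 9 = 9
  d = 27: 𝟙(27) · Id(216/27) = 1 · 8 = 8
  d = 36: 𝟙(36) · Id(216/36) = 1 · 6 = 6
  d = 54: 𝟙(54) · Id(216/54) = 1 · 4 = 4
  d = 72: 𝟙(72) · Id(216/72) = 1 · 3 = 3
  d = 108: 𝟙(108) · Id(216/108) = 1 · 2 = 2
  d = 216: 𝟙(216) · Id(216/216) = 1 · 1 = 1
Summing: (𝟙 * Id)(216) = 216 + 108 + 72 + 54 + 36 + 27 + 24 + 18 + 12 + 9 + 8 + 6 + 4 + 3 + 2 + 1 = 600.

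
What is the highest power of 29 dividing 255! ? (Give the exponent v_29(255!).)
v_29(255!) = 8

Legendre's formula: v_p(n!) = Σ_{k ≥ 1} ⌊n / p^k⌋. For p = 29, n = 255, the terms are:
  ⌊255/29^1⌋ = ⌊255/29⌋ = 8
(the next term ⌊255/29^2⌋ = 0, terminating the sum). Summing: v_29(255!) = 8 = 8.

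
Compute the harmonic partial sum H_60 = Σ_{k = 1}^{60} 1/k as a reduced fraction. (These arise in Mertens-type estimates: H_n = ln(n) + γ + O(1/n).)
H_60 = 15117092380124150817026911/3230237388259077233637600

Direct summation: H_60 = 1 + 1/2 + ... + 1/60. The least common denominator is lcm(1, ..., 60) = 9690712164777231700912800; over this denominator the numerator is 9690712164777231700912800 + 4845356082388615850456400 + 3230237388259077233637600 + 2422678041194307925228200 + 1938142432955446340182560 + 1615118694129538616818800 + 1384387452111033100130400 + 1211339020597153962614100 + 1076745796086359077879200 + 969071216477723170091280 + 880973833161566518264800 + 807559347064769308409400 + 745439397290556284685600 + 692193726055516550065200 + 646047477651815446727520 + 605669510298576981307050 + 570041892045719511818400 + 538372898043179538939600 + 510037482356696405311200 + 484535608238861585045640 + 461462484037011033376800 + 440486916580783259132400 + 421335311512053552213600 + 403779673532384654204700 + 387628486591089268036512 + 372719698645278142342800 + 358915265362119692626400 + 346096863027758275032600 + 334162488440594196583200 + 323023738825907723363760 + 312603618218620377448800 + 302834755149288490653525 + 293657944387188839421600 + 285020946022859755909200 + 276877490422206620026080 + 269186449021589769469800 + 261911139588573829754400 + 255018741178348202655600 + 248479799096852094895200 + 242267804119430792522820 + 236358833287249553680800 + 230731242018505516688400 + 225365399180865853509600 + 220243458290391629566200 + 215349159217271815575840 + 210667655756026776106800 + 206185365208026206402400 + 201889836766192327102350 + 197769636015861871447200 + 193814243295544634018256 + 190013964015239837272800 + 186359849322639071171400 + 182843625750513805677600 + 179457632681059846313200 + 176194766632313303652960 + 173048431513879137516300 + 170012494118898801770400 + 167081244220297098291600 + 164249358725037825439200 + 161511869412953861681880 = 45351277140372452451080733, so H_60 = 45351277140372452451080733/9690712164777231700912800; reducing by gcd(45351277140372452451080733, 9690712164777231700912800) = 3 gives 15117092380124150817026911/3230237388259077233637600 ≈ 4.67987. (The PNT-adjacent estimate ln(60) + γ ≈ 4.67156 matches within O(1/n).)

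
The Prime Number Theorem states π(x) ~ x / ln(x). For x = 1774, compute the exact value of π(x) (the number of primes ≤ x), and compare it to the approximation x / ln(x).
π(1774) = 274;  x/ln(x) ≈ 237.13;  relative error ≈ 13.45%.

Directly count primes up to 1774: π(1774) = 274. The PNT approximation gives 1774/ln(1774) ≈ 1774/7.48099 ≈ 237.13. Relative error (π(x) − x/ln(x)) / π(x) ≈ 13.45%; the approximation is known to undercount slightly (Li(x) is a better estimate).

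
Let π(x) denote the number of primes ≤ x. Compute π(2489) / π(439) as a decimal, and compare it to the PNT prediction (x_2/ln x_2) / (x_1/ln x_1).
π(2489)/π(439) = 367/85 ≈ 4.3176;  PNT prediction ≈ 4.4116.

π(439) = 85 and π(2489) = 367, so π(2489)/π(439) ≈ 4.3176. The PNT-predicted ratio is (2489/ln(2489)) / (439/ln(439)) ≈ 4.4116. The two agree to within a few percent, as expected.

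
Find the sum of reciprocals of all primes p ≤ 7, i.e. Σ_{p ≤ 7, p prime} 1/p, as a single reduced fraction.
Σ 1/p = 247/210

π(7) = 4, so the primes ≤ 7 are [2, 3, 5, 7]. Summing 1/p over these primes: 247/210 ≈ 1.1762. Mertens estimate ln ln(7) + 0.2615 ≈ 0.9272.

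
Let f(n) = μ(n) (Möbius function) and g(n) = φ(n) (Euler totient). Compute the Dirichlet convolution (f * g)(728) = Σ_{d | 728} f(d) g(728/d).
(μ * φ)(728) = 110

Divisors of 728: [1, 2, 4, 7, 8, 13, 14, 26, 28, 52, 56, 91, 104, 182, 364, 728]. For each d | 728:
  d = 1: μ(1) · φ(728/1) = 1 · 288 = 288
  d = 2: μ(2) · φ(728/2) = -1 · 144 = -144
  d = 4: μ(4) · φ(728/4) = 0 · 72 = 0
  d = 7: μ(7) · φ(728/7) = -1 · 48 = -48
  d = 8: μ(8) · φ(728/8) = 0 · 72 = 0
  d = 13: μ(13) · φ(728/13) = -1 · 24 = -24
  d = 14: μ(14) · φ(728/14) = 1 · 24 = 24
  d = 26: μ(26) · φ(728/26) = 1 · 12 = 12
  d = 28: μ(28) · φ(728/28) = 0 · 12 = 0
  d = 52: μ(52) · φ(728/52) = 0 · 6 = 0
  d = 56: μ(56) · φ(728/56) = 0 · 12 = 0
  d = 91: μ(91) · φ(728/91) = 1 · 4 = 4
  d = 104: μ(104) · φ(728/104) = 0 · 6 = 0
  d = 182: μ(182) · φ(728/182) = -1 · 2 = -2
  d = 364: μ(364) · φ(728/364) = 0 · 1 = 0
  d = 728: μ(728) · φ(728/728) = 0 · 1 = 0
Summing: (μ * φ)(728) = 288 + -144 + 0 + -48 + 0 + -24 + 24 + 12 + 0 + 0 + 0 + 4 + 0 + -2 + 0 + 0 = 110.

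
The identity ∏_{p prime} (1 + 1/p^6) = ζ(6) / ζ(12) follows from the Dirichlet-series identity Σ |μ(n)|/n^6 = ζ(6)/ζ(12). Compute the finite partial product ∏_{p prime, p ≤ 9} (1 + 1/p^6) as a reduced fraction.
∏ = 17446405561/17153224200

The primes p ≤ 9 are [2, 3, 5, 7]. For each, (1 + 1/p^6) = (p^6 + 1)/p^6. Multiplying these fractions over p ∈ [2, 3, 5, 7] gives 17446405561/17153224200. (In the limit P → ∞ this tends to ζ(6)/ζ(12).)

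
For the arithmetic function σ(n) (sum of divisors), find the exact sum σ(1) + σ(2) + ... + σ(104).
Σ_{n ≤ 104} σ(n) = 8931

Compute σ(n) for each 1 ≤ n ≤ 104: σ(1) = 1, σ(2) = 3, σ(3) = 4, σ(4) = 7, σ(5) = 6, σ(6) = 12, σ(7) = 8, σ(8) = 15, σ(9) = 13, σ(10) = 18, σ(11) = 12, σ(12) = 28, σ(13) = 14, σ(14) = 24, σ(15) = 24, σ(16) = 31, σ(17) = 18, σ(18) = 39, σ(19) = 20, σ(20) = 42, σ(21) = 32, σ(22) = 36, σ(23) = 24, σ(24) = 60, σ(25) = 31, σ(26) = 42, σ(27) = 40, σ(28) = 56, σ(29) = 30, σ(30) = 72, σ(31) = 32, σ(32) = 63, σ(33) = 48, σ(34) = 54, σ(35) = 48, σ(36) = 91, σ(37) = 38, σ(38) = 60, σ(39) = 56, σ(40) = 90, σ(41) = 42, σ(42) = 96, σ(43) = 44, σ(44) = 84, σ(45) = 78, σ(46) = 72, σ(47) = 48, σ(48) = 124, σ(49) = 57, σ(50) = 93, σ(51) = 72, σ(52) = 98, σ(53) = 54, σ(54) = 120, σ(55) = 72, σ(56) = 120, σ(57) = 80, σ(58) = 90, σ(59) = 60, σ(60) = 168, σ(61) = 62, σ(62) = 96, σ(63) = 104, σ(64) = 127, σ(65) = 84, σ(66) = 144, σ(67) = 68, σ(68) = 126, σ(69) = 96, σ(70) = 144, σ(71) = 72, σ(72) = 195, σ(73) = 74, σ(74) = 114, σ(75) = 124, σ(76) = 140, σ(77) = 96, σ(78) = 168, σ(79) = 80, σ(80) = 186, σ(81) = 121, σ(82) = 126, σ(83) = 84, σ(84) = 224, σ(85) = 108, σ(86) = 132, σ(87) = 120, σ(88) = 180, σ(89) = 90, σ(90) = 234, σ(91) = 112, σ(92) = 168, σ(93) = 128, σ(94) = 144, σ(95) = 120, σ(96) = 252, σ(97) = 98, σ(98) = 171, σ(99) = 156, σ(100) = 217, σ(101) = 102, σ(102) = 216, σ(103) = 104, σ(104) = 210. Summing all 104 values: 8931. (Average order: Σ_{n ≤ x} σ(n) ~ (π²/12) x². For x = 104, (π²/12)·104² ≈ 8895.80.)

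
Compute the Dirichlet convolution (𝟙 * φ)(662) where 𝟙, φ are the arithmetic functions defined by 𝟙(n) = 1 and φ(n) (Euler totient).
(𝟙 * φ)(662) = 662

Divisors of 662: [1, 2, 331, 662]. For each d | 662:
  d = 1: 𝟙(1) · φ(662/1) = 1 · 330 = 330
  d = 2: 𝟙(2) · φ(662/2) = 1 · 330 = 330
  d = 331: 𝟙(331) · φ(662/331) = 1 · 1 = 1
  d = 662: 𝟙(662) · φ(662/662) = 1 · 1 = 1
Summing: (𝟙 * φ)(662) = 330 + 330 + 1 + 1 = 662.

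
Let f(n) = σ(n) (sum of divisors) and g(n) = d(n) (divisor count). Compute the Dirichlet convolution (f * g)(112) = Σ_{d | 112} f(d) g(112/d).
(σ * d)(112) = 990

Divisors of 112: [1, 2, 4, 7, 8, 14, 16, 28, 56, 112]. For each d | 112:
  d = 1: σ(1) · d(112/1) = 1 · 10 = 10
  d = 2: σ(2) · d(112/2) = 3 · 8 = 24
  d = 4: σ(4) · d(112/4) = 7 · 6 = 42
  d = 7: σ(7) · d(112/7) = 8 · 5 = 40
  d = 8: σ(8) · d(112/8) = 15 · 4 = 60
  d = 14: σ(14) · d(112/14) = 24 · 4 = 96
  d = 16: σ(16) · d(112/16) = 31 · 2 = 62
  d = 28: σ(28) · d(112/28) = 56 · 3 = 168
  d = 56: σ(56) · d(112/56) = 120 · 2 = 240
  d = 112: σ(112) · d(112/112) = 248 · 1 = 248
Summing: (σ * d)(112) = 10 + 24 + 42 + 40 + 60 + 96 + 62 + 168 + 240 + 248 = 990.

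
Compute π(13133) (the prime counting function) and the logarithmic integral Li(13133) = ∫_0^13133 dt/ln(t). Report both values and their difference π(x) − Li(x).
π(13133) = 1562;  Li(13133) ≈ 1581.14;  π(x) − Li(x) ≈ -19.14.

Direct count of primes ≤ 13133 gives π(13133) = 1562. Numerical evaluation of the logarithmic integral gives Li(13133) ≈ 1581.14. The difference π(x) − Li(x) ≈ -19.14 is typically negative for small/moderate x (Li(x) overestimates), though Littlewood's theorem shows this sign changes infinitely often.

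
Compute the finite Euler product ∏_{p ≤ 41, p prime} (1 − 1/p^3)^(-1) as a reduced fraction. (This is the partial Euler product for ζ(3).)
∏ = 146179583280100194365681354929/121615573969288081570641739776

The primes p ≤ 41 are [2, 3, 5, 7, 11, 13, 17, 19, 23, 29, 31, 37, 41]. For each prime, (1 − 1/p^3)^(-1) = p^3 / (p^3 − 1). The product is (1 − 1/2^3)^(-1), (1 − 1/3^3)^(-1), (1 − 1/5^3)^(-1), (1 − 1/7^3)^(-1), (1 − 1/11^3)^(-1), (1 − 1/13^3)^(-1), (1 − 1/17^3)^(-1), (1 − 1/19^3)^(-1), (1 − 1/23^3)^(-1), (1 − 1/29^3)^(-1), (1 − 1/31^3)^(-1), (1 − 1/37^3)^(-1), (1 − 1/41^3)^(-1) = ∏ p^3 / (p^3 − 1) = 146179583280100194365681354929/121615573969288081570641739776.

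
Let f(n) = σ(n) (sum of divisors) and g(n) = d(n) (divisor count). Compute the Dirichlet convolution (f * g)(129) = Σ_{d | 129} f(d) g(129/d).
(σ * d)(129) = 276

Divisors of 129: [1, 3, 43, 129]. For each d | 129:
  d = 1: σ(1) · d(129/1) = 1 · 4 = 4
  d = 3: σ(3) · d(129/3) = 4 · 2 = 8
  d = 43: σ(43) · d(129/43) = 44 · 2 = 88
  d = 129: σ(129) · d(129/129) = 176 · 1 = 176
Summing: (σ * d)(129) = 4 + 8 + 88 + 176 = 276.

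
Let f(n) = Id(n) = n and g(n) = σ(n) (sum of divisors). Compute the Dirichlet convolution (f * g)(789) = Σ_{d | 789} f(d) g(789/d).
(Id * σ)(789) = 3689

Divisors of 789: [1, 3, 263, 789]. For each d | 789:
  d = 1: Id(1) · σ(789/1) = 1 · 1056 = 1056
  d = 3: Id(3) · σ(789/3) = 3 · 264 = 792
  d = 263: Id(263) · σ(789/263) = 263 · 4 = 1052
  d = 789: Id(789) · σ(789/789) = 789 · 1 = 789
Summing: (Id * σ)(789) = 1056 + 792 + 1052 + 789 = 3689.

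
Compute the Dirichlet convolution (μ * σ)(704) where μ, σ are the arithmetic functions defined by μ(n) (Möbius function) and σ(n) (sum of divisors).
(μ * σ)(704) = 704

Divisors of 704: [1, 2, 4, 8, 11, 16, 22, 32, 44, 64, 88, 176, 352, 704]. For each d | 704:
  d = 1: μ(1) · σ(704/1) = 1 · 1524 = 1524
  d = 2: μ(2) · σ(704/2) = -1 · 756 = -756
  d = 4: μ(4) · σ(704/4) = 0 · 372 = 0
  d = 8: μ(8) · σ(704/8) = 0 · 180 = 0
  d = 11: μ(11) · σ(704/11) = -1 · 127 = -127
  d = 16: μ(16) · σ(704/16) = 0 · 84 = 0
  d = 22: μ(22) · σ(704/22) = 1 · 63 = 63
  d = 32: μ(32) · σ(704/32) = 0 · 36 = 0
  d = 44: μ(44) · σ(704/44) = 0 · 31 = 0
  d = 64: μ(64) · σ(704/64) = 0 · 12 = 0
  d = 88: μ(88) · σ(704/88) = 0 · 15 = 0
  d = 176: μ(176) · σ(704/176) = 0 · 7 = 0
  d = 352: μ(352) · σ(704/352) = 0 · 3 = 0
  d = 704: μ(704) · σ(704/704) = 0 · 1 = 0
Summing: (μ * σ)(704) = 1524 + -756 + 0 + 0 + -127 + 0 + 63 + 0 + 0 + 0 + 0 + 0 + 0 + 0 = 704.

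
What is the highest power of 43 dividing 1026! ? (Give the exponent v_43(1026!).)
v_43(1026!) = 23

Legendre's formula: v_p(n!) = Σ_{k ≥ 1} ⌊n / p^k⌋. For p = 43, n = 1026, the terms are:
  ⌊1026/43^1⌋ = ⌊1026/43⌋ = 23
(the next term ⌊1026/43^2⌋ = 0, terminating the sum). Summing: v_43(1026!) = 23 = 23.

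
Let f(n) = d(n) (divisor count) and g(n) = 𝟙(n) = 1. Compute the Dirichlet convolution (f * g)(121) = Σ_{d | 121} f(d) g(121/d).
(d * 𝟙)(121) = 6

Divisors of 121: [1, 11, 121]. For each d | 121:
  d = 1: d(1) · 𝟙(121/1) = 1 · 1 = 1
  d = 11: d(11) · 𝟙(121/11) = 2 · 1 = 2
  d = 121: d(121) · 𝟙(121/121) = 3 · 1 = 3
Summing: (d * 𝟙)(121) = 1 + 2 + 3 = 6.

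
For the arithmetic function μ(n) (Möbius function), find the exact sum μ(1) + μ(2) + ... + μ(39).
Σ_{n ≤ 39} μ(n) = 0

Compute μ(n) for each 1 ≤ n ≤ 39: μ(1) = 1, μ(2) = -1, μ(3) = -1, μ(4) = 0, μ(5) = -1, μ(6) = 1, μ(7) = -1, μ(8) = 0, μ(9) = 0, μ(10) = 1, μ(11) = -1, μ(12) = 0, μ(13) = -1, μ(14) = 1, μ(15) = 1, μ(16) = 0, μ(17) = -1, μ(18) = 0, μ(19) = -1, μ(20) = 0, μ(21) = 1, μ(22) = 1, μ(23) = -1, μ(24) = 0, μ(25) = 0, μ(26) = 1, μ(27) = 0, μ(28) = 0, μ(29) = -1, μ(30) = -1, μ(31) = -1, μ(32) = 0, μ(33) = 1, μ(34) = 1, μ(35) = 1, μ(36) = 0, μ(37) = -1, μ(38) = 1, μ(39) = 1. Summing all 39 values: 0. (Mertens function M(x) = Σ_{n ≤ x} μ(n); on average M(x) should be small (PNT ⟺ M(x) = o(x)).)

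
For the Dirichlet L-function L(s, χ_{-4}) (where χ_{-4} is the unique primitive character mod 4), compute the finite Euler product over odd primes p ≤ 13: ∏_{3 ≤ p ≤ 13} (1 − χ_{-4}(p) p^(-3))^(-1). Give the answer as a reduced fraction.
∏ = 17910767875/18484721664

The odd primes p ≤ 13 are [3, 5, 7, 11, 13]. For each, χ(p) = 1 if p ≡ 1 mod 4, χ(p) = −1 if p ≡ 3 mod 4. Taking (1 − χ(p)/p^3)^(-1) = p^3/(p^3 − χ(p)): (1 − (-1)/3^3)^(-1) · (1 − (1)/5^3)^(-1) · (1 − (-1)/7^3)^(-1) · (1 − (-1)/11^3)^(-1) · (1 − (1)/13^3)^(-1) = 17910767875/18484721664.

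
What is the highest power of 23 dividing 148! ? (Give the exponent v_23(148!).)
v_23(148!) = 6

Legendre's formula: v_p(n!) = Σ_{k ≥ 1} ⌊n / p^k⌋. For p = 23, n = 148, the terms are:
  ⌊148/23^1⌋ = ⌊148/23⌋ = 6
(the next term ⌊148/23^2⌋ = 0, terminating the sum). Summing: v_23(148!) = 6 = 6.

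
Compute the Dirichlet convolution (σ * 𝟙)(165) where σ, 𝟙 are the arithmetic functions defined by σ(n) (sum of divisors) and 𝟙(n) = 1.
(σ * 𝟙)(165) = 455

Divisors of 165: [1, 3, 5, 11, 15, 33, 55, 165]. For each d | 165:
  d = 1: σ(1) · 𝟙(165/1) = 1 · 1 = 1
  d = 3: σ(3) · 𝟙(165/3) = 4 · 1 = 4
  d = 5: σ(5) · 𝟙(165/5) = 6 · 1 = 6
  d = 11: σ(11) · 𝟙(165/11) = 12 · 1 = 12
  d = 15: σ(15) · 𝟙(165/15) = 24 · 1 = 24
  d = 33: σ(33) · 𝟙(165/33) = 48 · 1 = 48
  d = 55: σ(55) · 𝟙(165/55) = 72 · 1 = 72
  d = 165: σ(165) · 𝟙(165/165) = 288 · 1 = 288
Summing: (σ * 𝟙)(165) = 1 + 4 + 6 + 12 + 24 + 48 + 72 + 288 = 455.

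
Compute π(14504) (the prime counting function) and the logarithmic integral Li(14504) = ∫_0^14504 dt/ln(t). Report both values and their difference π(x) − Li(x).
π(14504) = 1699;  Li(14504) ≈ 1724.95;  π(x) − Li(x) ≈ -25.95.

Direct count of primes ≤ 14504 gives π(14504) = 1699. Numerical evaluation of the logarithmic integral gives Li(14504) ≈ 1724.95. The difference π(x) − Li(x) ≈ -25.95 is typically negative for small/moderate x (Li(x) overestimates), though Littlewood's theorem shows this sign changes infinitely often.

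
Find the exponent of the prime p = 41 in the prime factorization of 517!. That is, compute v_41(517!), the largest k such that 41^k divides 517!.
v_41(517!) = 12

Legendre's formula: v_p(n!) = Σ_{k ≥ 1} ⌊n / p^k⌋. For p = 41, n = 517, the terms are:
  ⌊517/41^1⌋ = ⌊517/41⌋ = 12
(the next term ⌊517/41^2⌋ = 0, terminating the sum). Summing: v_41(517!) = 12 = 12.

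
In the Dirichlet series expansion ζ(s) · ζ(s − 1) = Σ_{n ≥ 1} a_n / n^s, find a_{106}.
σ(106) = 162

In the product (Σ m^0/m^s)(Σ k / k^s) = Σ (Σ_{d | n} d) / n^s, the coefficient of 1/n^s is σ(n) = Σ_{d | n} d. For n = 106, divisors are [1, 2, 53, 106]; summing: σ(106) = 162.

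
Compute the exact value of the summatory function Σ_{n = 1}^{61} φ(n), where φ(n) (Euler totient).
Σ_{n ≤ 61} φ(n) = 1162

Compute φ(n) for each 1 ≤ n ≤ 61: φ(1) = 1, φ(2) = 1, φ(3) = 2, φ(4) = 2, φ(5) = 4, φ(6) = 2, φ(7) = 6, φ(8) = 4, φ(9) = 6, φ(10) = 4, φ(11) = 10, φ(12) = 4, φ(13) = 12, φ(14) = 6, φ(15) = 8, φ(16) = 8, φ(17) = 16, φ(18) = 6, φ(19) = 18, φ(20) = 8, φ(21) = 12, φ(22) = 10, φ(23) = 22, φ(24) = 8, φ(25) = 20, φ(26) = 12, φ(27) = 18, φ(28) = 12, φ(29) = 28, φ(30) = 8, φ(31) = 30, φ(32) = 16, φ(33) = 20, φ(34) = 16, φ(35) = 24, φ(36) = 12, φ(37) = 36, φ(38) = 18, φ(39) = 24, φ(40) = 16, φ(41) = 40, φ(42) = 12, φ(43) = 42, φ(44) = 20, φ(45) = 24, φ(46) = 22, φ(47) = 46, φ(48) = 16, φ(49) = 42, φ(50) = 20, φ(51) = 32, φ(52) = 24, φ(53) = 52, φ(54) = 18, φ(55) = 40, φ(56) = 24, φ(57) = 36, φ(58) = 28, φ(59) = 58, φ(60) = 16, φ(61) = 60. Summing all 61 values: 1162. (Average order: Σ_{n ≤ x} φ(n) ~ (3/π²) x². For x = 61, (3/π²)·61² ≈ 1131.05.)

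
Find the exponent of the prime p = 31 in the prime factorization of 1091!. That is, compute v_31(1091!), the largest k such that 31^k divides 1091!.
v_31(1091!) = 36

Legendre's formula: v_p(n!) = Σ_{k ≥ 1} ⌊n / p^k⌋. For p = 31, n = 1091, the terms are:
  ⌊1091/31^1⌋ = ⌊1091/31⌋ = 35
  ⌊1091/31^2⌋ = ⌊1091/961⌋ = 1
(the next term ⌊1091/31^3⌋ = 0, terminating the sum). Summing: v_31(1091!) = 35 + 1 = 36.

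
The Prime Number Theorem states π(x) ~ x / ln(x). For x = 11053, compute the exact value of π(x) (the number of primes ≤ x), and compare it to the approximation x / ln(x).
π(11053) = 1338;  x/ln(x) ≈ 1187.16;  relative error ≈ 11.27%.

Directly count primes up to 11053: π(11053) = 1338. The PNT approximation gives 11053/ln(11053) ≈ 11053/9.31046 ≈ 1187.16. Relative error (π(x) − x/ln(x)) / π(x) ≈ 11.27%; the approximation is known to undercount slightly (Li(x) is a better estimate).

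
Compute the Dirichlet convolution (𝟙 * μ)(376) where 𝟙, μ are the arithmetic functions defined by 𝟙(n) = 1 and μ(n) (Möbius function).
(𝟙 * μ)(376) = 0

Divisors of 376: [1, 2, 4, 8, 47, 94, 188, 376]. For each d | 376:
  d = 1: 𝟙(1) · μ(376/1) = 1 · 0 = 0
  d = 2: 𝟙(2) · μ(376/2) = 1 · 0 = 0
  d = 4: 𝟙(4) · μ(376/4) = 1 · 1 = 1
  d = 8: 𝟙(8) · μ(376/8) = 1 · -1 = -1
  d = 47: 𝟙(47) · μ(376/47) = 1 · 0 = 0
  d = 94: 𝟙(94) · μ(376/94) = 1 · 0 = 0
  d = 188: 𝟙(188) · μ(376/188) = 1 · -1 = -1
  d = 376: 𝟙(376) · μ(376/376) = 1 · 1 = 1
Summing: (𝟙 * μ)(376) = 0 + 0 + 1 + -1 + 0 + 0 + -1 + 1 = 0.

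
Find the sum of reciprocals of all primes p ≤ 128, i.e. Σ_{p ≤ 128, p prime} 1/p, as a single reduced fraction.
Σ 1/p = 7457575819106455685806801283735357697478405891621/4014476939333036189094441199026045136645885247730

π(128) = 31, so the primes ≤ 128 are [2, 3, 5, 7, 11, 13, 17, 19, 23, 29, 31, 37, 41, 43, 47, 53, 59, 61, 67, 71, 73, 79, 83, 89, 97, 101, 103, 107, 109, 113, 127]. Summing 1/p over these primes: 7457575819106455685806801283735357697478405891621/4014476939333036189094441199026045136645885247730 ≈ 1.8577. Mertens estimate ln ln(128) + 0.2615 ≈ 1.8409.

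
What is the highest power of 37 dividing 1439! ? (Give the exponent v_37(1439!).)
v_37(1439!) = 39

Legendre's formula: v_p(n!) = Σ_{k ≥ 1} ⌊n / p^k⌋. For p = 37, n = 1439, the terms are:
  ⌊1439/37^1⌋ = ⌊1439/37⌋ = 38
  ⌊1439/37^2⌋ = ⌊1439/1369⌋ = 1
(the next term ⌊1439/37^3⌋ = 0, terminating the sum). Summing: v_37(1439!) = 38 + 1 = 39.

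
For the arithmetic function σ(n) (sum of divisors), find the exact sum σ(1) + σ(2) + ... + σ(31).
Σ_{n ≤ 31} σ(n) = 794

Compute σ(n) for each 1 ≤ n ≤ 31: σ(1) = 1, σ(2) = 3, σ(3) = 4, σ(4) = 7, σ(5) = 6, σ(6) = 12, σ(7) = 8, σ(8) = 15, σ(9) = 13, σ(10) = 18, σ(11) = 12, σ(12) = 28, σ(13) = 14, σ(14) = 24, σ(15) = 24, σ(16) = 31, σ(17) = 18, σ(18) = 39, σ(19) = 20, σ(20) = 42, σ(21) = 32, σ(22) = 36, σ(23) = 24, σ(24) = 60, σ(25) = 31, σ(26) = 42, σ(27) = 40, σ(28) = 56, σ(29) = 30, σ(30) = 72, σ(31) = 32. Summing all 31 values: 794. (Average order: Σ_{n ≤ x} σ(n) ~ (π²/12) x². For x = 31, (π²/12)·31² ≈ 790.39.)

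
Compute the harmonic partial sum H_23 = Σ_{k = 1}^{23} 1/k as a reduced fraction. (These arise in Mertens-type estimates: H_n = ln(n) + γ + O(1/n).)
H_23 = 444316699/118982864

Direct summation: H_23 = 1 + 1/2 + ... + 1/23. The least common denominator is lcm(1, ..., 23) = 5354228880; over this denominator the numerator is 5354228880 + 2677114440 + 1784742960 + 1338557220 + 1070845776 + 892371480 + 764889840 + 669278610 + 594914320 + 535422888 + 486748080 + 446185740 + 411863760 + 382444920 + 356948592 + 334639305 + 314954640 + 297457160 + 281801520 + 267711444 + 254963280 + 243374040 + 232792560 = 19994251455, so H_23 = 19994251455/5354228880; reducing by gcd(19994251455, 5354228880) = 45 gives 444316699/118982864 ≈ 3.73429. (The PNT-adjacent estimate ln(23) + γ ≈ 3.71271 matches within O(1/n).)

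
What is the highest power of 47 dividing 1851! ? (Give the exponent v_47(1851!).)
v_47(1851!) = 39

Legendre's formula: v_p(n!) = Σ_{k ≥ 1} ⌊n / p^k⌋. For p = 47, n = 1851, the terms are:
  ⌊1851/47^1⌋ = ⌊1851/47⌋ = 39
(the next term ⌊1851/47^2⌋ = 0, terminating the sum). Summing: v_47(1851!) = 39 = 39.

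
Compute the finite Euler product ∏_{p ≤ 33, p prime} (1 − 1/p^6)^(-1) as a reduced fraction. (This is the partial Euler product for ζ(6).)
∏ = 21845630847366461901783214359247811231609675/21473219492121468455585352466296495056879616

The primes p ≤ 33 are [2, 3, 5, 7, 11, 13, 17, 19, 23, 29, 31]. For each prime, (1 − 1/p^6)^(-1) = p^6 / (p^6 − 1). The product is (1 − 1/2^6)^(-1), (1 − 1/3^6)^(-1), (1 − 1/5^6)^(-1), (1 − 1/7^6)^(-1), (1 − 1/11^6)^(-1), (1 − 1/13^6)^(-1), (1 − 1/17^6)^(-1), (1 − 1/19^6)^(-1), (1 − 1/23^6)^(-1), (1 − 1/29^6)^(-1), (1 − 1/31^6)^(-1) = ∏ p^6 / (p^6 − 1) = 21845630847366461901783214359247811231609675/21473219492121468455585352466296495056879616.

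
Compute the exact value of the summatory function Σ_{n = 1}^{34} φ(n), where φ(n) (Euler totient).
Σ_{n ≤ 34} φ(n) = 360

Compute φ(n) for each 1 ≤ n ≤ 34: φ(1) = 1, φ(2) = 1, φ(3) = 2, φ(4) = 2, φ(5) = 4, φ(6) = 2, φ(7) = 6, φ(8) = 4, φ(9) = 6, φ(10) = 4, φ(11) = 10, φ(12) = 4, φ(13) = 12, φ(14) = 6, φ(15) = 8, φ(16) = 8, φ(17) = 16, φ(18) = 6, φ(19) = 18, φ(20) = 8, φ(21) = 12, φ(22) = 10, φ(23) = 22, φ(24) = 8, φ(25) = 20, φ(26) = 12, φ(27) = 18, φ(28) = 12, φ(29) = 28, φ(30) = 8, φ(31) = 30, φ(32) = 16, φ(33) = 20, φ(34) = 16. Summing all 34 values: 360. (Average order: Σ_{n ≤ x} φ(n) ~ (3/π²) x². For x = 34, (3/π²)·34² ≈ 351.38.)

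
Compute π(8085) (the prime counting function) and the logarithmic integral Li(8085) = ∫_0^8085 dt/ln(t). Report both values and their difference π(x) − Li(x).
π(8085) = 1015;  Li(8085) ≈ 1035.87;  π(x) − Li(x) ≈ -20.87.

Direct count of primes ≤ 8085 gives π(8085) = 1015. Numerical evaluation of the logarithmic integral gives Li(8085) ≈ 1035.87. The difference π(x) − Li(x) ≈ -20.87 is typically negative for small/moderate x (Li(x) overestimates), though Littlewood's theorem shows this sign changes infinitely often.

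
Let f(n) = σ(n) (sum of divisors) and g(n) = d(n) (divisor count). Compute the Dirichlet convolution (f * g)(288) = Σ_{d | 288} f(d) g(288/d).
(σ * d)(288) = 5256

Divisors of 288: [1, 2, 3, 4, 6, 8, 9, 12, 16, 18, 24, 32, 36, 48, 72, 96, 144, 288]. For each d | 288:
  d = 1: σ(1) · d(288/1) = 1 · 18 = 18
  d = 2: σ(2) · d(288/2) = 3 · 15 = 45
  d = 3: σ(3) · d(288/3) = 4 · 12 = 48
  d = 4: σ(4) · d(288/4) = 7 · 12 = 84
  d = 6: σ(6) · d(288/6) = 12 · 10 = 120
  d = 8: σ(8) · d(288/8) = 15 · 9 = 135
  d = 9: σ(9) · d(288/9) = 13 · 6 = 78
  d = 12: σ(12) · d(288/12) = 28 · 8 = 224
  d = 16: σ(16) · d(288/16) = 31 · 6 = 186
  d = 18: σ(18) · d(288/18) = 39 · 5 = 195
  d = 24: σ(24) · d(288/24) = 60 · 6 = 360
  d = 32: σ(32) · d(288/32) = 63 · 3 = 189
  d = 36: σ(36) · d(288/36) = 91 · 4 = 364
  d = 48: σ(48) · d(288/48) = 124 · 4 = 496
  d = 72: σ(72) · d(288/72) = 195 · 3 = 585
  d = 96: σ(96) · d(288/96) = 252 · 2 = 504
  d = 144: σ(144) · d(288/144) = 403 · 2 = 806
  d = 288: σ(288) · d(288/288) = 819 · 1 = 819
Summing: (σ * d)(288) = 18 + 45 + 48 + 84 + 120 + 135 + 78 + 224 + 186 + 195 + 360 + 189 + 364 + 496 + 585 + 504 + 806 + 819 = 5256.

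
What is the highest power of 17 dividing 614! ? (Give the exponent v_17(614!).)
v_17(614!) = 38

Legendre's formula: v_p(n!) = Σ_{k ≥ 1} ⌊n / p^k⌋. For p = 17, n = 614, the terms are:
  ⌊614/17^1⌋ = ⌊614/17⌋ = 36
  ⌊614/17^2⌋ = ⌊614/289⌋ = 2
(the next term ⌊614/17^3⌋ = 0, terminating the sum). Summing: v_17(614!) = 36 + 2 = 38.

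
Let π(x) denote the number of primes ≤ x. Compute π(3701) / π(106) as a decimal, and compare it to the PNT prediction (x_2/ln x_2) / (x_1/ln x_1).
π(3701)/π(106) = 517/27 ≈ 19.1481;  PNT prediction ≈ 19.8171.

π(106) = 27 and π(3701) = 517, so π(3701)/π(106) ≈ 19.1481. The PNT-predicted ratio is (3701/ln(3701)) / (106/ln(106)) ≈ 19.8171. The two agree to within a few percent, as expected.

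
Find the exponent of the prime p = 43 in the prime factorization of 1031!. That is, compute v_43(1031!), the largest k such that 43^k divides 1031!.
v_43(1031!) = 23

Legendre's formula: v_p(n!) = Σ_{k ≥ 1} ⌊n / p^k⌋. For p = 43, n = 1031, the terms are:
  ⌊1031/43^1⌋ = ⌊1031/43⌋ = 23
(the next term ⌊1031/43^2⌋ = 0, terminating the sum). Summing: v_43(1031!) = 23 = 23.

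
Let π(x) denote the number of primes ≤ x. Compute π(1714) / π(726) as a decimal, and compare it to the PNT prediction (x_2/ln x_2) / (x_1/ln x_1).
π(1714)/π(726) = 267/128 ≈ 2.0859;  PNT prediction ≈ 2.0885.

π(726) = 128 and π(1714) = 267, so π(1714)/π(726) ≈ 2.0859. The PNT-predicted ratio is (1714/ln(1714)) / (726/ln(726)) ≈ 2.0885. The two agree to within a few percent, as expected.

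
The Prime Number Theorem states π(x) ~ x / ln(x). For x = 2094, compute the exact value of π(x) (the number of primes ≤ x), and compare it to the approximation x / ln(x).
π(2094) = 316;  x/ln(x) ≈ 273.84;  relative error ≈ 13.34%.

Directly count primes up to 2094: π(2094) = 316. The PNT approximation gives 2094/ln(2094) ≈ 2094/7.64683 ≈ 273.84. Relative error (π(x) − x/ln(x)) / π(x) ≈ 13.34%; the approximation is known to undercount slightly (Li(x) is a better estimate).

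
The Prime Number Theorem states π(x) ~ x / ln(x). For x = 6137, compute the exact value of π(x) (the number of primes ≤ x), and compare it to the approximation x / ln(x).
π(6137) = 800;  x/ln(x) ≈ 703.62;  relative error ≈ 12.05%.

Directly count primes up to 6137: π(6137) = 800. The PNT approximation gives 6137/ln(6137) ≈ 6137/8.72209 ≈ 703.62. Relative error (π(x) − x/ln(x)) / π(x) ≈ 12.05%; the approximation is known to undercount slightly (Li(x) is a better estimate).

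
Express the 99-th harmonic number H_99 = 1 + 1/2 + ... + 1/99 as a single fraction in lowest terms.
H_99 = 360968703235711654233892612988250163157207/69720375229712477164533808935312303556800

Direct summation: H_99 = 1 + 1/2 + ... + 1/99. The least common denominator is lcm(1, ..., 99) = 69720375229712477164533808935312303556800; over this denominator the numerator is 69720375229712477164533808935312303556800 + 34860187614856238582266904467656151778400 + 23240125076570825721511269645104101185600 + 17430093807428119291133452233828075889200 + 13944075045942495432906761787062460711360 + 11620062538285412860755634822552050592800 + 9960053604244639594933401276473186222400 + 8715046903714059645566726116914037944600 + 7746708358856941907170423215034700395200 + 6972037522971247716453380893531230355680 + 6338215929973861560412164448664754868800 + 5810031269142706430377817411276025296400 + 5363105786900959781887216071947100273600 + 4980026802122319797466700638236593111200 + 4648025015314165144302253929020820237120 + 4357523451857029822783363058457018972300 + 4101198542924263362619635819724253150400 + 3873354179428470953585211607517350197600 + 3669493433142761956028095207121700187200 + 3486018761485623858226690446765615177840 + 3320017868081546531644467092157728740800 + 3169107964986930780206082224332377434400 + 3031320662161412050631904736317926241600 + 2905015634571353215188908705638012648200 + 2788815009188499086581352357412492142272 + 2681552893450479890943608035973550136800 + 2582236119618980635723474405011566798400 + 2490013401061159898733350319118296555600 + 2404150869990085419466683066734907019200 + 2324012507657082572151126964510410118560 + 2249044362248789585952703514042332372800 + 2178761725928514911391681529228509486150 + 2112738643324620520137388149554918289600 + 2050599271462131681309817909862126575200 + 1992010720848927918986680255294637244480 + 1936677089714235476792605803758675098800 + 1884334465667904788230643484738170366400 + 1834746716571380978014047603560850093600 + 1787701928966986593962405357315700091200 + 1743009380742811929113345223382807588920 + 1700496956822255540598385583788104964800 + 1660008934040773265822233546078864370400 + 1621404075109592492198460672914239617600 + 1584553982493465390103041112166188717200 + 1549341671771388381434084643006940079040 + 1515660331080706025315952368158963120800 + 1483412238930052705628378913517283054400 + 1452507817285676607594454352819006324100 + 1422864800606377084990485896639026603200 + 1394407504594249543290676178706246071136 + 1367066180974754454206545273241417716800 + 1340776446725239945471804017986775068400 + 1315478777919103342727052998779477425600 + 1291118059809490317861737202505783399200 + 1267643185994772312082432889732950973760 + 1245006700530579949366675159559148277800 + 1223164477714253985342698402373900062400 + 1202075434995042709733341533367453509600 + 1181701275079872494314132354835801755200 + 1162006253828541286075563482255205059280 + 1142956970978893068271046048119873828800 + 1124522181124394792976351757021166186400 + 1106672622693848843881489030719242913600 + 1089380862964257455695840764614254743075 + 1072621157380191956377443214389420054720 + 1056369321662310260068694074777459144800 + 1040602615368842942754235954258392590400 + 1025299635731065840654908954931063287600 + 1010440220720470683543968245439308747200 + 996005360424463959493340127647318622240 + 981977115911443340345546604722708500800 + 968338544857117738396302901879337549400 + 955073633283732563897723410072771281600 + 942167232833952394115321742369085183200 + 929605003062833028860450785804164047424 + 917373358285690489007023801780425046800 + 905459418567694508630309206952107838400 + 893850964483493296981202678657850045600 + 882536395312816166639668467535598779200 + 871504690371405964556672611691403794460 + 860745373206326878574491468337188932800 + 850248478411127770299192791894052482400 + 840004520839909363428118179943521729600 + 830004467020386632911116773039432185200 + 820239708584852672523927163944850630080 + 810702037554796246099230336457119808800 + 801383623330028473155561022244969006400 + 792276991246732695051520556083094358600 + 783375002581039069264424819497891051200 + 774670835885694190717042321503470039520 + 766157969557279968841030867421014324800 + 757830165540353012657976184079481560400 + 749681454082929861984234504680777457600 + 741706119465026352814189456758641527200 + 733898686628552391205619041424340037440 + 726253908642838303797227176409503162050 + 718766754945489455304472257065075294400 + 711432400303188542495242948319513301600 + 704246214441540173379129383184972763200 = 360968703235711654233892612988250163157207, so H_99 = 360968703235711654233892612988250163157207/69720375229712477164533808935312303556800 (already in lowest terms) ≈ 5.17738. (The PNT-adjacent estimate ln(99) + γ ≈ 5.17234 matches within O(1/n).)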